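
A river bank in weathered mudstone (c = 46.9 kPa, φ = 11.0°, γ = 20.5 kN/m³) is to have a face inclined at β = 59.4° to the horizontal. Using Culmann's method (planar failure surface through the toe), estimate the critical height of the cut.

Culmann's analysis gives the critical failure plane at α_cr = (β + φ)/2 = (59.4 + 11.0)/2 = 35.2°, and the critical height
H_c = (4c/γ) · sinβ cosφ / [1 − cos(β − φ)]
    = (4·46.9/20.5) · sin59.4°·cos11.0° / [1 − cos(48.4°)]
    = 9.151 · 0.8607·0.9816 / [1 − 0.6639]
    = 9.151 · 0.8449 / 0.3361
    = 23.01 m

H_c = 23.01 m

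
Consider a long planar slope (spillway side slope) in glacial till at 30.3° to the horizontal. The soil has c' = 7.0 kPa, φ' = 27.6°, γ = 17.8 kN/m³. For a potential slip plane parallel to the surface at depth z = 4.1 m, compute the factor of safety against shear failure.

FS = 1.11

For an infinite slope with a slip plane parallel to the surface (no pore pressure): FS = [c' + γz cos²β tanφ'] / [γz sinβ cosβ].
γz = 17.8·4.1 = 72.98 kN/m²
Numerator = 7.0 + 72.98·cos²30.3°·tan27.6° = 7.0 + 72.98·0.7455·0.5228 = 35.441 kPa
Denominator = 72.98·sin30.3°·cos30.3° = 72.98·0.5045·0.8634 = 31.791 kPa
FS = 35.441 / 31.791 = 1.115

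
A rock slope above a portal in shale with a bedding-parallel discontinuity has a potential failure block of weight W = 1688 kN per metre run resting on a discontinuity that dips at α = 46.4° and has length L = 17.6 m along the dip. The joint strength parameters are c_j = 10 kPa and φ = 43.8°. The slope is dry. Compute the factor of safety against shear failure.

FS = 1.06

Resolving the block weight along and normal to the plane and applying the Mohr–Coulomb strength on the joint:
N' = W cosα = 1688·cos46.4° = 1164.1 kN/m
Driving force T = W sinα = 1688·sin46.4° = 1222.4 kN/m
Resisting force R = c_j·L + N'·tanφ = 10·17.6 + 1164.1·tan43.8° = 176.0 + 1116.3 = 1292.3 kN/m
FS = R / T = 1292.3 / 1222.4 = 1.057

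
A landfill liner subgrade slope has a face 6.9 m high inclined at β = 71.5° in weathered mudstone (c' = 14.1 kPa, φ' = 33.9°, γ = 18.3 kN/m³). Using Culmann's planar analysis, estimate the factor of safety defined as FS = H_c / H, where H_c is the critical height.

FS = 1.69

H_c = (4c'/γ) · sinβ cosφ' / [1 − cos(β − φ')]
    = (4·14.1/18.3) · sin71.5°·cos33.9° / [1 − cos37.6°]
    = 3.082 · 0.7871 / 0.2077 = 11.68 m
FS = H_c / H = 11.68 / 6.9 = 1.693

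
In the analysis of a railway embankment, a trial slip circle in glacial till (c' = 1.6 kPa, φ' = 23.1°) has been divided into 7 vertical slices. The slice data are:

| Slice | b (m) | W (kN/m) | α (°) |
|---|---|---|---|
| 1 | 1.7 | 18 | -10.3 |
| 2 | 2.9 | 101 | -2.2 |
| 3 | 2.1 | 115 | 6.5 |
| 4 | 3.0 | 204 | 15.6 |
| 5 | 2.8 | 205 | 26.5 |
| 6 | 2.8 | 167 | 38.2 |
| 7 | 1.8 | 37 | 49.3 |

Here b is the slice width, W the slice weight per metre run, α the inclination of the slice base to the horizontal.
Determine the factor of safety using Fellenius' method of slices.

Ordinary method of slices: FS = Σ[c'·Δl_i + (W_i cosα_i)·tanφ'] / Σ W_i sinα_i, with Δl_i = b_i / cosα_i.
Slice 1: Δl = 1.7/cos(-10.3°) = 1.728 m; N'_1 = 18·cos(-10.3°) = 17.7; c'Δl = 2.76; W sinα = -3.2
Slice 2: Δl = 2.9/cos(-2.2°) = 2.902 m; N'_2 = 101·cos(-2.2°) = 100.9; c'Δl = 4.64; W sinα = -3.9
Slice 3: Δl = 2.1/cos6.5° = 2.114 m; N'_3 = 115·cos6.5° = 114.3; c'Δl = 3.38; W sinα = 13.0
Slice 4: Δl = 3.0/cos15.6° = 3.115 m; N'_4 = 204·cos15.6° = 196.5; c'Δl = 4.98; W sinα = 54.9
Slice 5: Δl = 2.8/cos26.5° = 3.129 m; N'_5 = 205·cos26.5° = 183.5; c'Δl = 5.01; W sinα = 91.5
Slice 6: Δl = 2.8/cos38.2° = 3.563 m; N'_6 = 167·cos38.2° = 131.2; c'Δl = 5.70; W sinα = 103.3
Slice 7: Δl = 1.8/cos49.3° = 2.760 m; N'_7 = 37·cos49.3° = 24.1; c'Δl = 4.42; W sinα = 28.1
Σc'Δl = 30.9 kN/m; ΣN' = 768.2 kN/m; ΣW sinα = 283.6 kN/m
Resisting = 30.9 + 768.2·tan23.1° = 30.9 + 327.7 = 358.6 kN/m
FS = 358.6 / 283.6 = 1.264

FS = 1.26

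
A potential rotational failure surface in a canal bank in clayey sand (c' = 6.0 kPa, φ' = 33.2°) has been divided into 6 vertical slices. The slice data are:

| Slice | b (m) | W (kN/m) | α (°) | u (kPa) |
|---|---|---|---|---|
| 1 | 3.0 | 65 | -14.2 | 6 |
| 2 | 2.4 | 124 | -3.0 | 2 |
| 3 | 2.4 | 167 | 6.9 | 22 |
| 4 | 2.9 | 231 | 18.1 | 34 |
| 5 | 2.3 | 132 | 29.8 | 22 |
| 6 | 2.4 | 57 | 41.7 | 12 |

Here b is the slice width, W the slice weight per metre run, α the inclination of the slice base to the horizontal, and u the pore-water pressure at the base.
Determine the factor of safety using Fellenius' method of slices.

FS = 2.30

Ordinary method of slices: FS = Σ[c'·Δl_i + (W_i cosα_i − u_i·Δl_i)·tanφ'] / Σ W_i sinα_i, with Δl_i = b_i / cosα_i.
Slice 1: Δl = 3.0/cos(-14.2°) = 3.095 m; N'_1 = 65·cos(-14.2°) − 6·3.095 = 44.4; c'Δl = 18.57; W sinα = -15.9
Slice 2: Δl = 2.4/cos(-3.0°) = 2.403 m; N'_2 = 124·cos(-3.0°) − 2·2.403 = 119.0; c'Δl = 14.42; W sinα = -6.5
Slice 3: Δl = 2.4/cos6.9° = 2.418 m; N'_3 = 167·cos6.9° − 22·2.418 = 112.6; c'Δl = 14.51; W sinα = 20.1
Slice 4: Δl = 2.9/cos18.1° = 3.051 m; N'_4 = 231·cos18.1° − 34·3.051 = 115.8; c'Δl = 18.31; W sinα = 71.8
Slice 5: Δl = 2.3/cos29.8° = 2.650 m; N'_5 = 132·cos29.8° − 22·2.650 = 56.2; c'Δl = 15.90; W sinα = 65.6
Slice 6: Δl = 2.4/cos41.7° = 3.214 m; N'_6 = 57·cos41.7° − 12·3.214 = 4.0; c'Δl = 19.29; W sinα = 37.9
Σc'Δl = 101.0 kN/m; ΣN' = 452.1 kN/m; ΣW sinα = 172.9 kN/m
Resisting = 101.0 + 452.1·tan33.2° = 101.0 + 295.9 = 396.9 kN/m
FS = 396.9 / 172.9 = 2.295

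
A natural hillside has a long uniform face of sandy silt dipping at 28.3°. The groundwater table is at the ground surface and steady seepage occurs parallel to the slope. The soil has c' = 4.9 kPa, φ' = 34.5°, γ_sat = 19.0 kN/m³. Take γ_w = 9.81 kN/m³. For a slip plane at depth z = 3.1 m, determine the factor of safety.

FS = 0.82

With seepage parallel to the slope and the water table at the surface, the effective normal stress on the slip plane uses the buoyant unit weight γ' = γ_sat − γ_w while the driving shear stress uses γ_sat:
FS = [c' + γ' z cos²β tanφ'] / [γ_sat z sinβ cosβ]
γ' = 19.0 − 9.81 = 9.19 kN/m³
Numerator = 4.9 + 9.19·3.1·cos²28.3°·tan34.5° = 4.9 + 9.19·3.1·0.7752·0.6873 = 20.079 kPa
Denominator = 19.0·3.1·sin28.3°·cos28.3° = 19.0·3.1·0.4741·0.8805 = 24.586 kPa
FS = 20.079 / 24.586 = 0.817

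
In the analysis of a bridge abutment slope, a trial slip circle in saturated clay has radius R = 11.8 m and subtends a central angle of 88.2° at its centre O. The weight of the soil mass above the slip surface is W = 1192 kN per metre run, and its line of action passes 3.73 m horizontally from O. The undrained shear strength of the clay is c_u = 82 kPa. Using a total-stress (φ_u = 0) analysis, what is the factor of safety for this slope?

FS = 3.95

Taking moments about the centre O, the resisting moment is provided by the undrained shear strength acting along the arc:
Arc length L_a = R·θ = 11.8·(88.2°·π/180) = 11.8·1.5394 = 18.16 m
M_R = c_u·L_a·R = 82·18.16·11.8 = 17576.2 kN·m/m
M_D = W·d = 1192·3.73 = 4446.2 kN·m/m
FS = M_R / M_D = 17576.2 / 4446.2 = 3.953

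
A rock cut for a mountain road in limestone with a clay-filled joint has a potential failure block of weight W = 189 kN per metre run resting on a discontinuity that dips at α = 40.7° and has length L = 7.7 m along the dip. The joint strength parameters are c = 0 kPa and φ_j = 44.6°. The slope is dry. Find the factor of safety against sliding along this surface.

Resolving the block weight along and normal to the plane and applying the Mohr–Coulomb strength on the joint:
N' = W cosα = 189·cos40.7° = 143.3 kN/m
Driving force T = W sinα = 189·sin40.7° = 123.2 kN/m
Resisting force R = c·L + N'·tanφ_j = 0·7.7 + 143.3·tan44.6° = 0.0 + 141.3 = 141.3 kN/m
FS = R / T = 141.3 / 123.2 = 1.146

FS = 1.15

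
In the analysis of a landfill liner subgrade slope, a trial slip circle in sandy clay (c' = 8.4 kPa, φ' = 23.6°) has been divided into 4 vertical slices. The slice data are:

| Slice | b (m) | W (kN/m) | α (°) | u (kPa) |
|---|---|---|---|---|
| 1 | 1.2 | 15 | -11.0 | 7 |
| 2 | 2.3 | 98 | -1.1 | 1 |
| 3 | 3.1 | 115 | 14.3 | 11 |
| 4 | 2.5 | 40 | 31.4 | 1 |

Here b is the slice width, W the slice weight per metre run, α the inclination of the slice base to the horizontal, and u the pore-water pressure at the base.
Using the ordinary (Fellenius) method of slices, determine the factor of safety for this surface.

Ordinary method of slices: FS = Σ[c'·Δl_i + (W_i cosα_i − u_i·Δl_i)·tanφ'] / Σ W_i sinα_i, with Δl_i = b_i / cosα_i.
Slice 1: Δl = 1.2/cos(-11.0°) = 1.222 m; N'_1 = 15·cos(-11.0°) − 7·1.222 = 6.2; c'Δl = 10.27; W sinα = -2.9
Slice 2: Δl = 2.3/cos(-1.1°) = 2.300 m; N'_2 = 98·cos(-1.1°) − 1·2.300 = 95.7; c'Δl = 19.32; W sinα = -1.9
Slice 3: Δl = 3.1/cos14.3° = 3.199 m; N'_3 = 115·cos14.3° − 11·3.199 = 76.2; c'Δl = 26.87; W sinα = 28.4
Slice 4: Δl = 2.5/cos31.4° = 2.929 m; N'_4 = 40·cos31.4° − 1·2.929 = 31.2; c'Δl = 24.60; W sinα = 20.8
Σc'Δl = 81.1 kN/m; ΣN' = 209.3 kN/m; ΣW sinα = 44.5 kN/m
Resisting = 81.1 + 209.3·tan23.6° = 81.1 + 91.4 = 172.5 kN/m
FS = 172.5 / 44.5 = 3.877

FS = 3.88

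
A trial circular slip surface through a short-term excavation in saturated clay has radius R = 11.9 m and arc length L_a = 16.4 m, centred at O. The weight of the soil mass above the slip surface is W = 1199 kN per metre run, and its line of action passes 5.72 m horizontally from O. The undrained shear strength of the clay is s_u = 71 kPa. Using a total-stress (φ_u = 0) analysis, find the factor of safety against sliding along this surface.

Taking moments about the centre O, the resisting moment is provided by the undrained shear strength acting along the arc:
M_R = s_u·L_a·R = 71·16.40·11.9 = 13856.4 kN·m/m
M_D = W·d = 1199·5.72 = 6858.3 kN·m/m
FS = M_R / M_D = 13856.4 / 6858.3 = 2.020

FS = 2.02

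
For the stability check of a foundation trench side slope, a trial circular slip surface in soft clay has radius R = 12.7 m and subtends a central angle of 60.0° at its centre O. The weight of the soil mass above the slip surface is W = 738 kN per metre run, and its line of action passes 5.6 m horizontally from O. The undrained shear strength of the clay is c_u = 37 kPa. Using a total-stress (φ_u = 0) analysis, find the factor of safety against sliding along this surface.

FS = 1.51

Taking moments about the centre O, the resisting moment is provided by the undrained shear strength acting along the arc:
Arc length L_a = R·θ = 12.7·(60.0°·π/180) = 12.7·1.0472 = 13.30 m
M_R = c_u·L_a·R = 37·13.30·12.7 = 6249.4 kN·m/m
M_D = W·d = 738·5.6 = 4132.8 kN·m/m
FS = M_R / M_D = 6249.4 / 4132.8 = 1.512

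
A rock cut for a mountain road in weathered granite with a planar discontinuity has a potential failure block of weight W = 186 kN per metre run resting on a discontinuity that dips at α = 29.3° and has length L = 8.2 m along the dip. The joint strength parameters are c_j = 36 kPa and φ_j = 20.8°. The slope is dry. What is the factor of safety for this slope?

Resolving the block weight along and normal to the plane and applying the Mohr–Coulomb strength on the joint:
N' = W cosα = 186·cos29.3° = 162.2 kN/m
Driving force T = W sinα = 186·sin29.3° = 91.0 kN/m
Resisting force R = c_j·L + N'·tanφ_j = 36·8.2 + 162.2·tan20.8° = 295.2 + 61.6 = 356.8 kN/m
FS = R / T = 356.8 / 91.0 = 3.920

FS = 3.92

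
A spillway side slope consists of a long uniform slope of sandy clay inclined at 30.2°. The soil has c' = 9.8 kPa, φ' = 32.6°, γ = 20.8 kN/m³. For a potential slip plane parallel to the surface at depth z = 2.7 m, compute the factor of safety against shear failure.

FS = 1.50

For an infinite slope with a slip plane parallel to the surface (no pore pressure): FS = [c' + γz cos²β tanφ'] / [γz sinβ cosβ].
γz = 20.8·2.7 = 56.16 kN/m²
Numerator = 9.8 + 56.16·cos²30.2°·tan32.6° = 9.8 + 56.16·0.7470·0.6395 = 36.628 kPa
Denominator = 56.16·sin30.2°·cos30.2° = 56.16·0.5030·0.8643 = 24.415 kPa
FS = 36.628 / 24.415 = 1.500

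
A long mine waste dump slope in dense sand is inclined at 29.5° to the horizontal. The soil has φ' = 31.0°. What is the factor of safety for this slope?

For a dry cohesionless infinite slope the factor of safety is FS = tanφ' / tanβ.
FS = tan31.0° / tan29.5° = 0.6009 / 0.5658 = 1.062

FS = 1.06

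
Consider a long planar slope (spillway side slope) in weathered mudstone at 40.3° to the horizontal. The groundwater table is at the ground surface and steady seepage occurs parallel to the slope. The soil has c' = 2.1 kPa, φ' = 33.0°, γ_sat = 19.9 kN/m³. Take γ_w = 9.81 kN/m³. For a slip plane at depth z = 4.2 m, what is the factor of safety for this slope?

With seepage parallel to the slope and the water table at the surface, the effective normal stress on the slip plane uses the buoyant unit weight γ' = γ_sat − γ_w while the driving shear stress uses γ_sat:
FS = [c' + γ' z cos²β tanφ'] / [γ_sat z sinβ cosβ]
γ' = 19.9 − 9.81 = 10.09 kN/m³
Numerator = 2.1 + 10.09·4.2·cos²40.3°·tan33.0° = 2.1 + 10.09·4.2·0.5817·0.6494 = 18.108 kPa
Denominator = 19.9·4.2·sin40.3°·cos40.3° = 19.9·4.2·0.6468·0.7627 = 41.229 kPa
FS = 18.108 / 41.229 = 0.439

FS = 0.44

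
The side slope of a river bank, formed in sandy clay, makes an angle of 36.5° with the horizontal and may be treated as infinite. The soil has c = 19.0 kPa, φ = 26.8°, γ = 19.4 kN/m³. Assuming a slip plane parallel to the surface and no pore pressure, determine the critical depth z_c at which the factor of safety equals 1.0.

z_c = 6.45 m

Setting FS = 1.00 in FS = [c + γz cos²β tanφ] / [γz sinβ cosβ] and solving for z:
z = c / [γ cosβ (FS·sinβ − cosβ·tanφ)]
  = 19.0 / [19.4·cos36.5°·(1.00·sin36.5° − cos36.5°·tan26.8°)]
  = 19.0 / [19.4·0.8039·(1.00·0.5948 − 0.8039·0.5051)]
  = 19.0 / 2.9438 = 6.454 m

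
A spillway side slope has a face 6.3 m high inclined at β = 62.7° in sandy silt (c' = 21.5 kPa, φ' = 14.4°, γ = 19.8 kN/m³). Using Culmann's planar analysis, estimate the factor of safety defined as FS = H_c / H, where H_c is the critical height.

H_c = (4c'/γ) · sinβ cosφ' / [1 − cos(β − φ')]
    = (4·21.5/19.8) · sin62.7°·cos14.4° / [1 − cos48.3°]
    = 4.343 · 0.8607 / 0.3348 = 11.17 m
FS = H_c / H = 11.17 / 6.3 = 1.773

FS = 1.77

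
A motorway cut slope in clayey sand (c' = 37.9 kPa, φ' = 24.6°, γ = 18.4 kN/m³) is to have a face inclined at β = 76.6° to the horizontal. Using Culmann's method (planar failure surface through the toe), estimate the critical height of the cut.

H_c = 18.96 m

Culmann's analysis gives the critical failure plane at α_cr = (β + φ')/2 = (76.6 + 24.6)/2 = 50.6°, and the critical height
H_c = (4c'/γ) · sinβ cosφ' / [1 − cos(β − φ')]
    = (4·37.9/18.4) · sin76.6°·cos24.6° / [1 − cos(52.0°)]
    = 8.239 · 0.9728·0.9092 / [1 − 0.6157]
    = 8.239 · 0.8845 / 0.3843
    = 18.96 m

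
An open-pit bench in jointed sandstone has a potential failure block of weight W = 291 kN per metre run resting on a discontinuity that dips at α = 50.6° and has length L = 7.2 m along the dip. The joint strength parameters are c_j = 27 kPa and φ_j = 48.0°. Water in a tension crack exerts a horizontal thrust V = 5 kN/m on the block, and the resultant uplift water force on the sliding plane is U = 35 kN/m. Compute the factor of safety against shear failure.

FS = 1.56

Resolving the block weight along and normal to the plane and applying the Mohr–Coulomb strength on the joint:
N' = W cosα − U − V sinα = 291·cos50.6° − 35 − 5·sin50.6° = 145.8 kN/m
Driving force T = W sinα + V cosα = 291·sin50.6° + 5·cos50.6° = 228.0 kN/m
Resisting force R = c_j·L + N'·tanφ_j = 27·7.2 + 145.8·tan48.0° = 194.4 + 162.0 = 356.4 kN/m
FS = R / T = 356.4 / 228.0 = 1.563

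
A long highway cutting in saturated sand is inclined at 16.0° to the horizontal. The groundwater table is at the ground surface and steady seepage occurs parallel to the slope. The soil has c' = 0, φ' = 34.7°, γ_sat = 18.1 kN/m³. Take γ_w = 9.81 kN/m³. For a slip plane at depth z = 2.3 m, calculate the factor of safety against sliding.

With seepage parallel to the slope and the water table at the surface, the effective normal stress on the slip plane uses the buoyant unit weight γ' = γ_sat − γ_w while the driving shear stress uses γ_sat:
FS = [c' + γ' z cos²β tanφ'] / [γ_sat z sinβ cosβ]
(For c' = 0 this reduces to FS = (γ'/γ_sat)·tanφ'/tanβ.)
γ' = 18.1 − 9.81 = 8.29 kN/m³
Numerator = 0.0 + 8.29·2.3·cos²16.0°·tan34.7° = 0.0 + 8.29·2.3·0.9240·0.6924 = 12.200 kPa
Denominator = 18.1·2.3·sin16.0°·cos16.0° = 18.1·2.3·0.2756·0.9613 = 11.030 kPa
FS = 12.200 / 11.030 = 1.106

FS = 1.11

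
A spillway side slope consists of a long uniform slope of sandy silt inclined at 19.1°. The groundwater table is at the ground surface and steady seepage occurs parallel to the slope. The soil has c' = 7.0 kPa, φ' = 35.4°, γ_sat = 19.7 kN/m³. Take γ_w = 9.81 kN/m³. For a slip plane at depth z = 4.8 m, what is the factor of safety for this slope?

With seepage parallel to the slope and the water table at the surface, the effective normal stress on the slip plane uses the buoyant unit weight γ' = γ_sat − γ_w while the driving shear stress uses γ_sat:
FS = [c' + γ' z cos²β tanφ'] / [γ_sat z sinβ cosβ]
γ' = 19.7 − 9.81 = 9.89 kN/m³
Numerator = 7.0 + 9.89·4.8·cos²19.1°·tan35.4° = 7.0 + 9.89·4.8·0.8929·0.7107 = 37.124 kPa
Denominator = 19.7·4.8·sin19.1°·cos19.1° = 19.7·4.8·0.3272·0.9449 = 29.238 kPa
FS = 37.124 / 29.238 = 1.270

FS = 1.27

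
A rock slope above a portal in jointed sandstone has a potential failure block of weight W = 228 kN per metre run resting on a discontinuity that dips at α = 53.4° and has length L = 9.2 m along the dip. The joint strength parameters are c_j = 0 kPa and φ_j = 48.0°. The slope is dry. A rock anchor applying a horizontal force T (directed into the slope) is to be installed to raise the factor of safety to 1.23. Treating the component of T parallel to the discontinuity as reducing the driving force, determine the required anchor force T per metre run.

Resolving forces along and normal to the sliding plane, with the horizontal anchor force T adding T·sinα to the effective normal force and T·cosα acting up the plane against the driving force:
FS = [c_jL + (W cosα + T sinα) tanφ_j] / [W sinα − T cosα]
Without the anchor: N' = 135.9 kN/m, driving T_d = 183.0 kN/m, resisting R = 0·9.2 + 135.9·tan48.0° = 151.0 kN/m, FS = 0.82.
Setting FS = 1.23 and solving for T:
1.23·(183.0 − T cos53.4°) = 151.0 + T sin53.4°·tan48.0°
T·(sin53.4°·tan48.0° + 1.23·cos53.4°) = 1.23·183.0 − 151.0
T·(0.8028·1.1106 + 1.23·0.5962) = 225.1 − 151.0 = 74.2
T·1.6250 = 74.2
T = 45.6 kN/m

T = 46 kN/m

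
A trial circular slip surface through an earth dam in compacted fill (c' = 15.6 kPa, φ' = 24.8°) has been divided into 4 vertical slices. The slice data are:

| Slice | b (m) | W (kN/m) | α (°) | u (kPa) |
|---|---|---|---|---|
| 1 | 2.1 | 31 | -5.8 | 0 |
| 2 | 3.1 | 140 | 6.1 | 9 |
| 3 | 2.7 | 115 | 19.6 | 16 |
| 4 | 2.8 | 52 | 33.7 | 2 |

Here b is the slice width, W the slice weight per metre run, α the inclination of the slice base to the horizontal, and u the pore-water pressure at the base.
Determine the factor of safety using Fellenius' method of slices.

FS = 3.66

Ordinary method of slices: FS = Σ[c'·Δl_i + (W_i cosα_i − u_i·Δl_i)·tanφ'] / Σ W_i sinα_i, with Δl_i = b_i / cosα_i.
Slice 1: Δl = 2.1/cos(-5.8°) = 2.111 m; N'_1 = 31·cos(-5.8°) − 0·2.111 = 30.8; c'Δl = 32.93; W sinα = -3.1
Slice 2: Δl = 3.1/cos6.1° = 3.118 m; N'_2 = 140·cos6.1° − 9·3.118 = 111.1; c'Δl = 48.64; W sinα = 14.9
Slice 3: Δl = 2.7/cos19.6° = 2.866 m; N'_3 = 115·cos19.6° − 16·2.866 = 62.5; c'Δl = 44.71; W sinα = 38.6
Slice 4: Δl = 2.8/cos33.7° = 3.366 m; N'_4 = 52·cos33.7° − 2·3.366 = 36.5; c'Δl = 52.50; W sinα = 28.9
Σc'Δl = 178.8 kN/m; ΣN' = 241.0 kN/m; ΣW sinα = 79.2 kN/m
Resisting = 178.8 + 241.0·tan24.8° = 178.8 + 111.4 = 290.1 kN/m
FS = 290.1 / 79.2 = 3.665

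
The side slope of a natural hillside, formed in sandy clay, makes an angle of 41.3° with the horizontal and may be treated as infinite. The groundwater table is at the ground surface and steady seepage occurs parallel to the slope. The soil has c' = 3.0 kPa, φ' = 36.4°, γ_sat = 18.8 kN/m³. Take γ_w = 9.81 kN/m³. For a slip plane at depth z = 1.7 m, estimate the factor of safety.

With seepage parallel to the slope and the water table at the surface, the effective normal stress on the slip plane uses the buoyant unit weight γ' = γ_sat − γ_w while the driving shear stress uses γ_sat:
FS = [c' + γ' z cos²β tanφ'] / [γ_sat z sinβ cosβ]
γ' = 18.8 − 9.81 = 8.99 kN/m³
Numerator = 3.0 + 8.99·1.7·cos²41.3°·tan36.4° = 3.0 + 8.99·1.7·0.5644·0.7373 = 9.359 kPa
Denominator = 18.8·1.7·sin41.3°·cos41.3° = 18.8·1.7·0.6600·0.7513 = 15.847 kPa
FS = 9.359 / 15.847 = 0.591

FS = 0.59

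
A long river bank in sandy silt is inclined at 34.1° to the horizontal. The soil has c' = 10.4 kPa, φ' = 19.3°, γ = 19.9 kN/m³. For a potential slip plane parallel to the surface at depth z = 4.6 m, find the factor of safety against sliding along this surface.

FS = 0.76

For an infinite slope with a slip plane parallel to the surface (no pore pressure): FS = [c' + γz cos²β tanφ'] / [γz sinβ cosβ].
γz = 19.9·4.6 = 91.54 kN/m²
Numerator = 10.4 + 91.54·cos²34.1°·tan19.3° = 10.4 + 91.54·0.6857·0.3502 = 32.381 kPa
Denominator = 91.54·sin34.1°·cos34.1° = 91.54·0.5606·0.8281 = 42.497 kPa
FS = 32.381 / 42.497 = 0.762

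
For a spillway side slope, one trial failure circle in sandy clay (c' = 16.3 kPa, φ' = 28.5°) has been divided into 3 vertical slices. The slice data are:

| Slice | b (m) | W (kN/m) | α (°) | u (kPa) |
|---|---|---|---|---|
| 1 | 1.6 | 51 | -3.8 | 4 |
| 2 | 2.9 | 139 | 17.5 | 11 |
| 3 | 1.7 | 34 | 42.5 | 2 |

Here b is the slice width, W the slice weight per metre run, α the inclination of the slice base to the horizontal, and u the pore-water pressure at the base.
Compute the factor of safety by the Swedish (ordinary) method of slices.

FS = 3.30

Ordinary method of slices: FS = Σ[c'·Δl_i + (W_i cosα_i − u_i·Δl_i)·tanφ'] / Σ W_i sinα_i, with Δl_i = b_i / cosα_i.
Slice 1: Δl = 1.6/cos(-3.8°) = 1.604 m; N'_1 = 51·cos(-3.8°) − 4·1.604 = 44.5; c'Δl = 26.14; W sinα = -3.4
Slice 2: Δl = 2.9/cos17.5° = 3.041 m; N'_2 = 139·cos17.5° − 11·3.041 = 99.1; c'Δl = 49.56; W sinα = 41.8
Slice 3: Δl = 1.7/cos42.5° = 2.306 m; N'_3 = 34·cos42.5° − 2·2.306 = 20.5; c'Δl = 37.58; W sinα = 23.0
Σc'Δl = 113.3 kN/m; ΣN' = 164.0 kN/m; ΣW sinα = 61.4 kN/m
Resisting = 113.3 + 164.0·tan28.5° = 113.3 + 89.1 = 202.4 kN/m
FS = 202.4 / 61.4 = 3.296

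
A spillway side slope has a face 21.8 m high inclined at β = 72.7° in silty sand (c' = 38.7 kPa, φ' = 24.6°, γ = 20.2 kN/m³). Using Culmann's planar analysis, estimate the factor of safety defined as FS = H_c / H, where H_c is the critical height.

FS = 0.92

H_c = (4c'/γ) · sinβ cosφ' / [1 − cos(β − φ')]
    = (4·38.7/20.2) · sin72.7°·cos24.6° / [1 − cos48.1°]
    = 7.663 · 0.8681 / 0.3322 = 20.03 m
FS = H_c / H = 20.03 / 21.8 = 0.919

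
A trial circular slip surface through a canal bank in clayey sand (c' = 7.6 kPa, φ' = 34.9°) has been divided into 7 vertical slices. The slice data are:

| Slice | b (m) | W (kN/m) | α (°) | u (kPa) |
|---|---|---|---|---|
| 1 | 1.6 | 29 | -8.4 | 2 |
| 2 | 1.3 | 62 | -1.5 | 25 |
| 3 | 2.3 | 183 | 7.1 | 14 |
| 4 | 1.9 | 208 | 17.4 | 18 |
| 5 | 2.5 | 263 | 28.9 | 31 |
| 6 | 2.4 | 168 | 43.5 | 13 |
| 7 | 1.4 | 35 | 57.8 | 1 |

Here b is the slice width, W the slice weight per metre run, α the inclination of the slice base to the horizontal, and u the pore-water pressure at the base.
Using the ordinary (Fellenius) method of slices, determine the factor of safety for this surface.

Ordinary method of slices: FS = Σ[c'·Δl_i + (W_i cosα_i − u_i·Δl_i)·tanφ'] / Σ W_i sinα_i, with Δl_i = b_i / cosα_i.
Slice 1: Δl = 1.6/cos(-8.4°) = 1.617 m; N'_1 = 29·cos(-8.4°) − 2·1.617 = 25.5; c'Δl = 12.29; W sinα = -4.2
Slice 2: Δl = 1.3/cos(-1.5°) = 1.300 m; N'_2 = 62·cos(-1.5°) − 25·1.300 = 29.5; c'Δl = 9.88; W sinα = -1.6
Slice 3: Δl = 2.3/cos7.1° = 2.318 m; N'_3 = 183·cos7.1° − 14·2.318 = 149.1; c'Δl = 17.62; W sinα = 22.6
Slice 4: Δl = 1.9/cos17.4° = 1.991 m; N'_4 = 208·cos17.4° − 18·1.991 = 162.6; c'Δl = 15.13; W sinα = 62.2
Slice 5: Δl = 2.5/cos28.9° = 2.856 m; N'_5 = 263·cos28.9° − 31·2.856 = 141.7; c'Δl = 21.70; W sinα = 127.1
Slice 6: Δl = 2.4/cos43.5° = 3.309 m; N'_6 = 168·cos43.5° − 13·3.309 = 78.9; c'Δl = 25.15; W sinα = 115.6
Slice 7: Δl = 1.4/cos57.8° = 2.627 m; N'_7 = 35·cos57.8° − 1·2.627 = 16.0; c'Δl = 19.97; W sinα = 29.6
Σc'Δl = 121.7 kN/m; ΣN' = 603.3 kN/m; ΣW sinα = 351.3 kN/m
Resisting = 121.7 + 603.3·tan34.9° = 121.7 + 420.9 = 542.6 kN/m
FS = 542.6 / 351.3 = 1.544

FS = 1.54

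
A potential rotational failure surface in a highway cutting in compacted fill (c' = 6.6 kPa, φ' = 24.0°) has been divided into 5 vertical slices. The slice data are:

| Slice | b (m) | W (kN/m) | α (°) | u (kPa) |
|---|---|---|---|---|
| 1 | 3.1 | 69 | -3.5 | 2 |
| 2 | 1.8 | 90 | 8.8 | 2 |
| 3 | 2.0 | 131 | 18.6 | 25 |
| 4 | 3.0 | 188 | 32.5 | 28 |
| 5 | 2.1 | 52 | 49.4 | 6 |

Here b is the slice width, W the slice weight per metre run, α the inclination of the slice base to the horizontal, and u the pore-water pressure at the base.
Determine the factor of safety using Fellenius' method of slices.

Ordinary method of slices: FS = Σ[c'·Δl_i + (W_i cosα_i − u_i·Δl_i)·tanφ'] / Σ W_i sinα_i, with Δl_i = b_i / cosα_i.
Slice 1: Δl = 3.1/cos(-3.5°) = 3.106 m; N'_1 = 69·cos(-3.5°) − 2·3.106 = 62.7; c'Δl = 20.50; W sinα = -4.2
Slice 2: Δl = 1.8/cos8.8° = 1.821 m; N'_2 = 90·cos8.8° − 2·1.821 = 85.3; c'Δl = 12.02; W sinα = 13.8
Slice 3: Δl = 2.0/cos18.6° = 2.110 m; N'_3 = 131·cos18.6° − 25·2.110 = 71.4; c'Δl = 13.93; W sinα = 41.8
Slice 4: Δl = 3.0/cos32.5° = 3.557 m; N'_4 = 188·cos32.5° − 28·3.557 = 59.0; c'Δl = 23.48; W sinα = 101.0
Slice 5: Δl = 2.1/cos49.4° = 3.227 m; N'_5 = 52·cos49.4° − 6·3.227 = 14.5; c'Δl = 21.30; W sinα = 39.5
Σc'Δl = 91.2 kN/m; ΣN' = 292.8 kN/m; ΣW sinα = 191.8 kN/m
Resisting = 91.2 + 292.8·tan24.0° = 91.2 + 130.4 = 221.6 kN/m
FS = 221.6 / 191.8 = 1.155

FS = 1.16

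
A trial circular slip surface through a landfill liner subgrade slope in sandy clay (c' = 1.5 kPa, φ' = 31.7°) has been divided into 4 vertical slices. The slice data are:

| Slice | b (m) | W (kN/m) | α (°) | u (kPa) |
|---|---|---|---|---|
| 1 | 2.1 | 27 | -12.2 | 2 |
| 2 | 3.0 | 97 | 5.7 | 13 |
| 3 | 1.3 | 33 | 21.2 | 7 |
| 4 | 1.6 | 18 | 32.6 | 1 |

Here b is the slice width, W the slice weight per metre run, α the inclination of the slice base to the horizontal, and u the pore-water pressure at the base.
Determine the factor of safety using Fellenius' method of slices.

FS = 3.24

Ordinary method of slices: FS = Σ[c'·Δl_i + (W_i cosα_i − u_i·Δl_i)·tanφ'] / Σ W_i sinα_i, with Δl_i = b_i / cosα_i.
Slice 1: Δl = 2.1/cos(-12.2°) = 2.149 m; N'_1 = 27·cos(-12.2°) − 2·2.149 = 22.1; c'Δl = 3.22; W sinα = -5.7
Slice 2: Δl = 3.0/cos5.7° = 3.015 m; N'_2 = 97·cos5.7° − 13·3.015 = 57.3; c'Δl = 4.52; W sinα = 9.6
Slice 3: Δl = 1.3/cos21.2° = 1.394 m; N'_3 = 33·cos21.2° − 7·1.394 = 21.0; c'Δl = 2.09; W sinα = 11.9
Slice 4: Δl = 1.6/cos32.6° = 1.899 m; N'_4 = 18·cos32.6° − 1·1.899 = 13.3; c'Δl = 2.85; W sinα = 9.7
Σc'Δl = 12.7 kN/m; ΣN' = 113.7 kN/m; ΣW sinα = 25.6 kN/m
Resisting = 12.7 + 113.7·tan31.7° = 12.7 + 70.2 = 82.9 kN/m
FS = 82.9 / 25.6 = 3.243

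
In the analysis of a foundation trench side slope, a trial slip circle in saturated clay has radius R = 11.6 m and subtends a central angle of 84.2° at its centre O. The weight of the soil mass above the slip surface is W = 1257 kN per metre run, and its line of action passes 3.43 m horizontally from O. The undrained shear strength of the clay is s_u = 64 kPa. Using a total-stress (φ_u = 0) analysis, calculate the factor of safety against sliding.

FS = 2.94

Taking moments about the centre O, the resisting moment is provided by the undrained shear strength acting along the arc:
Arc length L_a = R·θ = 11.6·(84.2°·π/180) = 11.6·1.4696 = 17.05 m
M_R = s_u·L_a·R = 64·17.05·11.6 = 12655.7 kN·m/m
M_D = W·d = 1257·3.43 = 4311.5 kN·m/m
FS = M_R / M_D = 12655.7 / 4311.5 = 2.935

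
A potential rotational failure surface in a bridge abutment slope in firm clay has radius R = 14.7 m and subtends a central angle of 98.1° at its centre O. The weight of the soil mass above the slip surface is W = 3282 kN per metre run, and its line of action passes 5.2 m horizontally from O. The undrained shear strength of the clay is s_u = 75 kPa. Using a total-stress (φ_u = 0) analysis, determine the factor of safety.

FS = 1.63

Taking moments about the centre O, the resisting moment is provided by the undrained shear strength acting along the arc:
Arc length L_a = R·θ = 14.7·(98.1°·π/180) = 14.7·1.7122 = 25.17 m
M_R = s_u·L_a·R = 75·25.17·14.7 = 27748.7 kN·m/m
M_D = W·d = 3282·5.2 = 17066.4 kN·m/m
FS = M_R / M_D = 27748.7 / 17066.4 = 1.626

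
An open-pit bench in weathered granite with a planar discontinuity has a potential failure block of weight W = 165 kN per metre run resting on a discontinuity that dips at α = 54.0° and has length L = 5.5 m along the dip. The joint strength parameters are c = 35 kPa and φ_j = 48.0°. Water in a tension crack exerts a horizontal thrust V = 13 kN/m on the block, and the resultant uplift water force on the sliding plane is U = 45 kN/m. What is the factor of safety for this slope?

Resolving the block weight along and normal to the plane and applying the Mohr–Coulomb strength on the joint:
N' = W cosα − U − V sinα = 165·cos54.0° − 45 − 13·sin54.0° = 41.5 kN/m
Driving force T = W sinα + V cosα = 165·sin54.0° + 13·cos54.0° = 141.1 kN/m
Resisting force R = c·L + N'·tanφ_j = 35·5.5 + 41.5·tan48.0° = 192.5 + 46.1 = 238.6 kN/m
FS = R / T = 238.6 / 141.1 = 1.690

FS = 1.69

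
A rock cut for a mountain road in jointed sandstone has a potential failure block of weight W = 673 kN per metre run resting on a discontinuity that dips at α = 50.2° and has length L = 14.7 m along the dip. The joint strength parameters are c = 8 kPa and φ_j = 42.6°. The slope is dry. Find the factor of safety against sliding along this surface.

FS = 0.99

Resolving the block weight along and normal to the plane and applying the Mohr–Coulomb strength on the joint:
N' = W cosα = 673·cos50.2° = 430.8 kN/m
Driving force T = W sinα = 673·sin50.2° = 517.1 kN/m
Resisting force R = c·L + N'·tanφ_j = 8·14.7 + 430.8·tan42.6° = 117.6 + 396.1 = 513.7 kN/m
FS = R / T = 513.7 / 517.1 = 0.994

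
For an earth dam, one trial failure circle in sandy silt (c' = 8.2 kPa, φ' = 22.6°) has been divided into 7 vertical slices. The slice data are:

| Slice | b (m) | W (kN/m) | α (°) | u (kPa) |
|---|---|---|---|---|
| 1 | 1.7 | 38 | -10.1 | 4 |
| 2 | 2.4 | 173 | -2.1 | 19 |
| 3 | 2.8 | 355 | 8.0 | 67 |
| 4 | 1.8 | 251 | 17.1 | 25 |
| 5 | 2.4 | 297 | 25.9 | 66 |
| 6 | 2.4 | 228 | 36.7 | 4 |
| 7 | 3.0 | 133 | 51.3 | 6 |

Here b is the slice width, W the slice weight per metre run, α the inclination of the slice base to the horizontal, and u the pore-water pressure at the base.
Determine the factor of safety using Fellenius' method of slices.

FS = 1.05

Ordinary method of slices: FS = Σ[c'·Δl_i + (W_i cosα_i − u_i·Δl_i)·tanφ'] / Σ W_i sinα_i, with Δl_i = b_i / cosα_i.
Slice 1: Δl = 1.7/cos(-10.1°) = 1.727 m; N'_1 = 38·cos(-10.1°) − 4·1.727 = 30.5; c'Δl = 14.16; W sinα = -6.7
Slice 2: Δl = 2.4/cos(-2.1°) = 2.402 m; N'_2 = 173·cos(-2.1°) − 19·2.402 = 127.3; c'Δl = 19.69; W sinα = -6.3
Slice 3: Δl = 2.8/cos8.0° = 2.828 m; N'_3 = 355·cos8.0° − 67·2.828 = 162.1; c'Δl = 23.19; W sinα = 49.4
Slice 4: Δl = 1.8/cos17.1° = 1.883 m; N'_4 = 251·cos17.1° − 25·1.883 = 192.8; c'Δl = 15.44; W sinα = 73.8
Slice 5: Δl = 2.4/cos25.9° = 2.668 m; N'_5 = 297·cos25.9° − 66·2.668 = 91.1; c'Δl = 21.88; W sinα = 129.7
Slice 6: Δl = 2.4/cos36.7° = 2.993 m; N'_6 = 228·cos36.7° − 4·2.993 = 170.8; c'Δl = 24.55; W sinα = 136.3
Slice 7: Δl = 3.0/cos51.3° = 4.798 m; N'_7 = 133·cos51.3° − 6·4.798 = 54.4; c'Δl = 39.34; W sinα = 103.8
Σc'Δl = 158.2 kN/m; ΣN' = 829.0 kN/m; ΣW sinα = 480.0 kN/m
Resisting = 158.2 + 829.0·tan22.6° = 158.2 + 345.1 = 503.3 kN/m
FS = 503.3 / 480.0 = 1.049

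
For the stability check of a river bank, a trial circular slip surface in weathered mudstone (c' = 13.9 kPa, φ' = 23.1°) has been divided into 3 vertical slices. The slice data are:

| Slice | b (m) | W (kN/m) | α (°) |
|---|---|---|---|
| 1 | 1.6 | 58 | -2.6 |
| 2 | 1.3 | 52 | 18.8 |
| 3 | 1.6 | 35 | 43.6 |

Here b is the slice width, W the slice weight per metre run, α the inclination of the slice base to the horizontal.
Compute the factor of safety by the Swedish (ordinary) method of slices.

Ordinary method of slices: FS = Σ[c'·Δl_i + (W_i cosα_i)·tanφ'] / Σ W_i sinα_i, with Δl_i = b_i / cosα_i.
Slice 1: Δl = 1.6/cos(-2.6°) = 1.602 m; N'_1 = 58·cos(-2.6°) = 57.9; c'Δl = 22.26; W sinα = -2.6
Slice 2: Δl = 1.3/cos18.8° = 1.373 m; N'_2 = 52·cos18.8° = 49.2; c'Δl = 19.09; W sinα = 16.8
Slice 3: Δl = 1.6/cos43.6° = 2.209 m; N'_3 = 35·cos43.6° = 25.3; c'Δl = 30.71; W sinα = 24.1
Σc'Δl = 72.1 kN/m; ΣN' = 132.5 kN/m; ΣW sinα = 38.3 kN/m
Resisting = 72.1 + 132.5·tan23.1° = 72.1 + 56.5 = 128.6 kN/m
FS = 128.6 / 38.3 = 3.360

FS = 3.36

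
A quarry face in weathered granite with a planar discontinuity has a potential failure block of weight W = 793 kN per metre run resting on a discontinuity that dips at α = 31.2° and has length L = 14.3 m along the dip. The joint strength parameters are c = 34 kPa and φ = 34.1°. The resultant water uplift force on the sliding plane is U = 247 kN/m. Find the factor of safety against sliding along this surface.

Resolving the block weight along and normal to the plane and applying the Mohr–Coulomb strength on the joint:
N' = W cosα − U = 793·cos31.2° − 247 = 431.3 kN/m
Driving force T = W sinα = 793·sin31.2° = 410.8 kN/m
Resisting force R = c·L + N'·tanφ = 34·14.3 + 431.3·tan34.1° = 486.2 + 292.0 = 778.2 kN/m
FS = R / T = 778.2 / 410.8 = 1.894

FS = 1.89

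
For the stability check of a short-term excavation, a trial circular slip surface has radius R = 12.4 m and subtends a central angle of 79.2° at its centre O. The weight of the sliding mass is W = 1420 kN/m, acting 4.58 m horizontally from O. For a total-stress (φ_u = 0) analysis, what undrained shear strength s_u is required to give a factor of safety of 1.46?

s_u = 44.7 kPa

FS = s_u·L_a·R / (W·d), so s_u = FS·W·d / (L_a·R).
Arc length L_a = R·θ = 12.4·(79.2°·π/180) = 12.4·1.3823 = 17.14 m
s_u = 1.46·1420·4.58 / (17.14·12.4) = 9495.3 / 212.54 = 44.67 kPa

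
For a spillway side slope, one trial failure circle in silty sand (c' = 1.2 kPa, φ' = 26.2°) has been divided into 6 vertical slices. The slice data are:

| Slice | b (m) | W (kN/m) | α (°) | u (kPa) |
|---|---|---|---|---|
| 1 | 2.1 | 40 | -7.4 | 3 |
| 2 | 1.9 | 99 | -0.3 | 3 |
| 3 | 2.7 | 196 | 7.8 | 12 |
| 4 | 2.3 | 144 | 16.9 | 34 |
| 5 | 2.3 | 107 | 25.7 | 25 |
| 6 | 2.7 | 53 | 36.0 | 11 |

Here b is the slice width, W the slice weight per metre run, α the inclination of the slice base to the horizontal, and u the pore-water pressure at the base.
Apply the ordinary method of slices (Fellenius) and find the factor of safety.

Ordinary method of slices: FS = Σ[c'·Δl_i + (W_i cosα_i − u_i·Δl_i)·tanφ'] / Σ W_i sinα_i, with Δl_i = b_i / cosα_i.
Slice 1: Δl = 2.1/cos(-7.4°) = 2.118 m; N'_1 = 40·cos(-7.4°) − 3·2.118 = 33.3; c'Δl = 2.54; W sinα = -5.2
Slice 2: Δl = 1.9/cos(-0.3°) = 1.900 m; N'_2 = 99·cos(-0.3°) − 3·1.900 = 93.3; c'Δl = 2.28; W sinα = -0.5
Slice 3: Δl = 2.7/cos7.8° = 2.725 m; N'_3 = 196·cos7.8° − 12·2.725 = 161.5; c'Δl = 3.27; W sinα = 26.6
Slice 4: Δl = 2.3/cos16.9° = 2.404 m; N'_4 = 144·cos16.9° − 34·2.404 = 56.1; c'Δl = 2.88; W sinα = 41.9
Slice 5: Δl = 2.3/cos25.7° = 2.553 m; N'_5 = 107·cos25.7° − 25·2.553 = 32.6; c'Δl = 3.06; W sinα = 46.4
Slice 6: Δl = 2.7/cos36.0° = 3.337 m; N'_6 = 53·cos36.0° − 11·3.337 = 6.2; c'Δl = 4.00; W sinα = 31.2
Σc'Δl = 18.0 kN/m; ΣN' = 382.9 kN/m; ΣW sinα = 140.3 kN/m
Resisting = 18.0 + 382.9·tan26.2° = 18.0 + 188.4 = 206.5 kN/m
FS = 206.5 / 140.3 = 1.471

FS = 1.47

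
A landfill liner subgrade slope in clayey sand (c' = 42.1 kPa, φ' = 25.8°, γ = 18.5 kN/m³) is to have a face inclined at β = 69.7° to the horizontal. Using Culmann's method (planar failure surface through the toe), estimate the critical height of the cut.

Culmann's analysis gives the critical failure plane at α_cr = (β + φ')/2 = (69.7 + 25.8)/2 = 47.8°, and the critical height
H_c = (4c'/γ) · sinβ cosφ' / [1 − cos(β − φ')]
    = (4·42.1/18.5) · sin69.7°·cos25.8° / [1 − cos(43.9°)]
    = 9.103 · 0.9379·0.9003 / [1 − 0.7206]
    = 9.103 · 0.8444 / 0.2794
    = 27.51 m

H_c = 27.51 m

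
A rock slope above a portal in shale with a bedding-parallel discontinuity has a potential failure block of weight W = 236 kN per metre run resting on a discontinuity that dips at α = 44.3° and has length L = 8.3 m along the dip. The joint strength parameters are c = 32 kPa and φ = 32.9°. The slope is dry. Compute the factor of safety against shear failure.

Resolving the block weight along and normal to the plane and applying the Mohr–Coulomb strength on the joint:
N' = W cosα = 236·cos44.3° = 168.9 kN/m
Driving force T = W sinα = 236·sin44.3° = 164.8 kN/m
Resisting force R = c·L + N'·tanφ = 32·8.3 + 168.9·tan32.9° = 265.6 + 109.3 = 374.9 kN/m
FS = R / T = 374.9 / 164.8 = 2.274

FS = 2.27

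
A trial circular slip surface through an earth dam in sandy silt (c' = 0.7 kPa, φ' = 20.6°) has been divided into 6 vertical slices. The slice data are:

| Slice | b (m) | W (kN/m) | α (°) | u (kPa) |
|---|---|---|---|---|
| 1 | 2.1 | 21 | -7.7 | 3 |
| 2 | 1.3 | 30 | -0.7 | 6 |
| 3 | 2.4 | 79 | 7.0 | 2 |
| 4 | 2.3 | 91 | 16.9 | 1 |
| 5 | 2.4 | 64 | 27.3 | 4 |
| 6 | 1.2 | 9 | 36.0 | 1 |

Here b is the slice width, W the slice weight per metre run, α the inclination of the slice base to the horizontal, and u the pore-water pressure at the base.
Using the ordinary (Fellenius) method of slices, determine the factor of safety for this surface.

Ordinary method of slices: FS = Σ[c'·Δl_i + (W_i cosα_i − u_i·Δl_i)·tanφ'] / Σ W_i sinα_i, with Δl_i = b_i / cosα_i.
Slice 1: Δl = 2.1/cos(-7.7°) = 2.119 m; N'_1 = 21·cos(-7.7°) − 3·2.119 = 14.5; c'Δl = 1.48; W sinα = -2.8
Slice 2: Δl = 1.3/cos(-0.7°) = 1.300 m; N'_2 = 30·cos(-0.7°) − 6·1.300 = 22.2; c'Δl = 0.91; W sinα = -0.4
Slice 3: Δl = 2.4/cos7.0° = 2.418 m; N'_3 = 79·cos7.0° − 2·2.418 = 73.6; c'Δl = 1.69; W sinα = 9.6
Slice 4: Δl = 2.3/cos16.9° = 2.404 m; N'_4 = 91·cos16.9° − 1·2.404 = 84.7; c'Δl = 1.68; W sinα = 26.5
Slice 5: Δl = 2.4/cos27.3° = 2.701 m; N'_5 = 64·cos27.3° − 4·2.701 = 46.1; c'Δl = 1.89; W sinα = 29.4
Slice 6: Δl = 1.2/cos36.0° = 1.483 m; N'_6 = 9·cos36.0° − 1·1.483 = 5.8; c'Δl = 1.04; W sinα = 5.3
Σc'Δl = 8.7 kN/m; ΣN' = 246.8 kN/m; ΣW sinα = 67.5 kN/m
Resisting = 8.7 + 246.8·tan20.6° = 8.7 + 92.8 = 101.4 kN/m
FS = 101.4 / 67.5 = 1.502

FS = 1.50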